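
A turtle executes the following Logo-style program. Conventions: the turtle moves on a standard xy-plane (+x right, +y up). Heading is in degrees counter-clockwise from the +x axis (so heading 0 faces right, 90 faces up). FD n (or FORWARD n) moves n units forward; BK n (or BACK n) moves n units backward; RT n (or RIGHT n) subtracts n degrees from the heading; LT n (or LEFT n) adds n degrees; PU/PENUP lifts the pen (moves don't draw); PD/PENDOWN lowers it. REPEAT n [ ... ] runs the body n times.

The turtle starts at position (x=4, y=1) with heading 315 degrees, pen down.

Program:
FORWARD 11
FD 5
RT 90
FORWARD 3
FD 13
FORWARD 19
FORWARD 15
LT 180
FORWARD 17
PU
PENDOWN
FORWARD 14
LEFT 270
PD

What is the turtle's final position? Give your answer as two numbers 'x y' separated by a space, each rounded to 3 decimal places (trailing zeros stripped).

Answer: 1.879 -23.749

Derivation:
Executing turtle program step by step:
Start: pos=(4,1), heading=315, pen down
FD 11: (4,1) -> (11.778,-6.778) [heading=315, draw]
FD 5: (11.778,-6.778) -> (15.314,-10.314) [heading=315, draw]
RT 90: heading 315 -> 225
FD 3: (15.314,-10.314) -> (13.192,-12.435) [heading=225, draw]
FD 13: (13.192,-12.435) -> (4,-21.627) [heading=225, draw]
FD 19: (4,-21.627) -> (-9.435,-35.062) [heading=225, draw]
FD 15: (-9.435,-35.062) -> (-20.042,-45.669) [heading=225, draw]
LT 180: heading 225 -> 45
FD 17: (-20.042,-45.669) -> (-8.021,-33.648) [heading=45, draw]
PU: pen up
PD: pen down
FD 14: (-8.021,-33.648) -> (1.879,-23.749) [heading=45, draw]
LT 270: heading 45 -> 315
PD: pen down
Final: pos=(1.879,-23.749), heading=315, 8 segment(s) drawn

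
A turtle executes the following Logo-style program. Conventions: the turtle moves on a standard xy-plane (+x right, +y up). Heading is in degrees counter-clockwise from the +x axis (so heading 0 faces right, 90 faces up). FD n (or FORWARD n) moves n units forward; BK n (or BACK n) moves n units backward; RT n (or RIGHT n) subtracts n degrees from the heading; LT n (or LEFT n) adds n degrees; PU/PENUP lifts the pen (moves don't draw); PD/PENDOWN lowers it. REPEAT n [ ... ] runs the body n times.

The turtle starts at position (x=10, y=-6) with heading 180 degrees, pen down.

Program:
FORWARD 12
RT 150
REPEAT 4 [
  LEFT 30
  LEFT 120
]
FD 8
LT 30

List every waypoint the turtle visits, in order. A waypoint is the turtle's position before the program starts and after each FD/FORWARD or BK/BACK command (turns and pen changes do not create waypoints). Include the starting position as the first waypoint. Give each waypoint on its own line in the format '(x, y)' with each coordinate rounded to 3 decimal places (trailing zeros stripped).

Executing turtle program step by step:
Start: pos=(10,-6), heading=180, pen down
FD 12: (10,-6) -> (-2,-6) [heading=180, draw]
RT 150: heading 180 -> 30
REPEAT 4 [
  -- iteration 1/4 --
  LT 30: heading 30 -> 60
  LT 120: heading 60 -> 180
  -- iteration 2/4 --
  LT 30: heading 180 -> 210
  LT 120: heading 210 -> 330
  -- iteration 3/4 --
  LT 30: heading 330 -> 0
  LT 120: heading 0 -> 120
  -- iteration 4/4 --
  LT 30: heading 120 -> 150
  LT 120: heading 150 -> 270
]
FD 8: (-2,-6) -> (-2,-14) [heading=270, draw]
LT 30: heading 270 -> 300
Final: pos=(-2,-14), heading=300, 2 segment(s) drawn
Waypoints (3 total):
(10, -6)
(-2, -6)
(-2, -14)

Answer: (10, -6)
(-2, -6)
(-2, -14)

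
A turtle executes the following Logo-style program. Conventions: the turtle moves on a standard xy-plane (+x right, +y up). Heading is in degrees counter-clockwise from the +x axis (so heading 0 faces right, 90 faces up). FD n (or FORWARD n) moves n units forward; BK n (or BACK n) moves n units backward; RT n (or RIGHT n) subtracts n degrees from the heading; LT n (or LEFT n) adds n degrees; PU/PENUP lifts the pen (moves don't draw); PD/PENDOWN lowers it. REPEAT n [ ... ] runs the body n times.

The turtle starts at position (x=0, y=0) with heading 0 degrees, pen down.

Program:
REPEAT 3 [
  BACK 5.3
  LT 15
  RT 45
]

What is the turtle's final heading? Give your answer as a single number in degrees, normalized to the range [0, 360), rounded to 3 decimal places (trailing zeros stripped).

Answer: 270

Derivation:
Executing turtle program step by step:
Start: pos=(0,0), heading=0, pen down
REPEAT 3 [
  -- iteration 1/3 --
  BK 5.3: (0,0) -> (-5.3,0) [heading=0, draw]
  LT 15: heading 0 -> 15
  RT 45: heading 15 -> 330
  -- iteration 2/3 --
  BK 5.3: (-5.3,0) -> (-9.89,2.65) [heading=330, draw]
  LT 15: heading 330 -> 345
  RT 45: heading 345 -> 300
  -- iteration 3/3 --
  BK 5.3: (-9.89,2.65) -> (-12.54,7.24) [heading=300, draw]
  LT 15: heading 300 -> 315
  RT 45: heading 315 -> 270
]
Final: pos=(-12.54,7.24), heading=270, 3 segment(s) drawn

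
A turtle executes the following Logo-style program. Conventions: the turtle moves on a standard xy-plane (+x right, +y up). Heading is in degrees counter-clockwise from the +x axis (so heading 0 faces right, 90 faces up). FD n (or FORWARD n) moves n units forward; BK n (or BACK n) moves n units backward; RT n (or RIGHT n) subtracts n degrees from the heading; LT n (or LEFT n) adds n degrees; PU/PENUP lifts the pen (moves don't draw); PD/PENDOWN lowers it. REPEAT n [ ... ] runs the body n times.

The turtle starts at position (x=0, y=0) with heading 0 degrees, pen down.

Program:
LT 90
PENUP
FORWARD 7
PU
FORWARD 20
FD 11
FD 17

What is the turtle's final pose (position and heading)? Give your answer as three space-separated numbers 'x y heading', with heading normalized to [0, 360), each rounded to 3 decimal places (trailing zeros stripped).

Executing turtle program step by step:
Start: pos=(0,0), heading=0, pen down
LT 90: heading 0 -> 90
PU: pen up
FD 7: (0,0) -> (0,7) [heading=90, move]
PU: pen up
FD 20: (0,7) -> (0,27) [heading=90, move]
FD 11: (0,27) -> (0,38) [heading=90, move]
FD 17: (0,38) -> (0,55) [heading=90, move]
Final: pos=(0,55), heading=90, 0 segment(s) drawn

Answer: 0 55 90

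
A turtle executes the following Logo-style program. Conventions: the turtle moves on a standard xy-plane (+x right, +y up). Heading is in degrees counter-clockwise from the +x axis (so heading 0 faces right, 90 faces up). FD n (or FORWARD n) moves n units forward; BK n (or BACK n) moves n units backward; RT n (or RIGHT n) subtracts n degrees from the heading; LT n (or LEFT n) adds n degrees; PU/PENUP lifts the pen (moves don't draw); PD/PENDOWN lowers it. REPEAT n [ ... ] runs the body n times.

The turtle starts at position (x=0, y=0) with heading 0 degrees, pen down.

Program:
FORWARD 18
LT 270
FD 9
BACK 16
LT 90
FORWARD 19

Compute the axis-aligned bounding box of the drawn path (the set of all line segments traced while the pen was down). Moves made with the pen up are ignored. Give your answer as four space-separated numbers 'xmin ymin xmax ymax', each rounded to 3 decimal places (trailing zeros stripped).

Executing turtle program step by step:
Start: pos=(0,0), heading=0, pen down
FD 18: (0,0) -> (18,0) [heading=0, draw]
LT 270: heading 0 -> 270
FD 9: (18,0) -> (18,-9) [heading=270, draw]
BK 16: (18,-9) -> (18,7) [heading=270, draw]
LT 90: heading 270 -> 0
FD 19: (18,7) -> (37,7) [heading=0, draw]
Final: pos=(37,7), heading=0, 4 segment(s) drawn

Segment endpoints: x in {0, 18, 18, 37}, y in {-9, 0, 7, 7}
xmin=0, ymin=-9, xmax=37, ymax=7

Answer: 0 -9 37 7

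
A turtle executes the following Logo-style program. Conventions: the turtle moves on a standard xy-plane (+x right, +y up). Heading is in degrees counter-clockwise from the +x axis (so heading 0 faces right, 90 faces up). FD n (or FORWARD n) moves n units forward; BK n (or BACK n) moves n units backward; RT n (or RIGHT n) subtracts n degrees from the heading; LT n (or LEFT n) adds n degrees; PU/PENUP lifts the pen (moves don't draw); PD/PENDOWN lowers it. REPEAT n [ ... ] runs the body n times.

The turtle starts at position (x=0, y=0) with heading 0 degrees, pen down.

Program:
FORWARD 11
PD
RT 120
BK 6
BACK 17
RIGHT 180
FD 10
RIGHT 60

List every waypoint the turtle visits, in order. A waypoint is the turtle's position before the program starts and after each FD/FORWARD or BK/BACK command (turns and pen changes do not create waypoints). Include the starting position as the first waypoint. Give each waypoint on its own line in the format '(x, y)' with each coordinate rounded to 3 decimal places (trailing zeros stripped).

Answer: (0, 0)
(11, 0)
(14, 5.196)
(22.5, 19.919)
(27.5, 28.579)

Derivation:
Executing turtle program step by step:
Start: pos=(0,0), heading=0, pen down
FD 11: (0,0) -> (11,0) [heading=0, draw]
PD: pen down
RT 120: heading 0 -> 240
BK 6: (11,0) -> (14,5.196) [heading=240, draw]
BK 17: (14,5.196) -> (22.5,19.919) [heading=240, draw]
RT 180: heading 240 -> 60
FD 10: (22.5,19.919) -> (27.5,28.579) [heading=60, draw]
RT 60: heading 60 -> 0
Final: pos=(27.5,28.579), heading=0, 4 segment(s) drawn
Waypoints (5 total):
(0, 0)
(11, 0)
(14, 5.196)
(22.5, 19.919)
(27.5, 28.579)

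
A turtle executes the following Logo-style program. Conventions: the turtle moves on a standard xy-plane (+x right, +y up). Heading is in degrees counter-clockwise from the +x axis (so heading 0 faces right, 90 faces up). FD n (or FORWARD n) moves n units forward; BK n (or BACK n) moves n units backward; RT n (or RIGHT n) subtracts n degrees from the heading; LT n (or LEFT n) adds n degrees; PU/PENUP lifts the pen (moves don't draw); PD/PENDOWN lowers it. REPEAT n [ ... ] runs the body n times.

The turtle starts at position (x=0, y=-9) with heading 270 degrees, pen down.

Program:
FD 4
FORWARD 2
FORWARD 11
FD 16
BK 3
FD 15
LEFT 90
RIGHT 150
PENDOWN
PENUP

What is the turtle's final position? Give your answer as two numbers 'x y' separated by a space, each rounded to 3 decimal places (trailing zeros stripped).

Executing turtle program step by step:
Start: pos=(0,-9), heading=270, pen down
FD 4: (0,-9) -> (0,-13) [heading=270, draw]
FD 2: (0,-13) -> (0,-15) [heading=270, draw]
FD 11: (0,-15) -> (0,-26) [heading=270, draw]
FD 16: (0,-26) -> (0,-42) [heading=270, draw]
BK 3: (0,-42) -> (0,-39) [heading=270, draw]
FD 15: (0,-39) -> (0,-54) [heading=270, draw]
LT 90: heading 270 -> 0
RT 150: heading 0 -> 210
PD: pen down
PU: pen up
Final: pos=(0,-54), heading=210, 6 segment(s) drawn

Answer: 0 -54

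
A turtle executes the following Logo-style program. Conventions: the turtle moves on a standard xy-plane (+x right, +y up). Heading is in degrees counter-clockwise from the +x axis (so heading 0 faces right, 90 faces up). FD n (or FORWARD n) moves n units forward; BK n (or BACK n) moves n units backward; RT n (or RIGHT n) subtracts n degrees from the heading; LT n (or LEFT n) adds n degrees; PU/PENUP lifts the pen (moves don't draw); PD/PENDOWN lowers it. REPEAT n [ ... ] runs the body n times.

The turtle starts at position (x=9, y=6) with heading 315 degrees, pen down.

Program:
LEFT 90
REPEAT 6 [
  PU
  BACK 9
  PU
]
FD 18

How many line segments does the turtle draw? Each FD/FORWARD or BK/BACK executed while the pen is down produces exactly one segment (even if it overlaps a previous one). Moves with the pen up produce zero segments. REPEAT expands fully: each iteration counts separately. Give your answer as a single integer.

Executing turtle program step by step:
Start: pos=(9,6), heading=315, pen down
LT 90: heading 315 -> 45
REPEAT 6 [
  -- iteration 1/6 --
  PU: pen up
  BK 9: (9,6) -> (2.636,-0.364) [heading=45, move]
  PU: pen up
  -- iteration 2/6 --
  PU: pen up
  BK 9: (2.636,-0.364) -> (-3.728,-6.728) [heading=45, move]
  PU: pen up
  -- iteration 3/6 --
  PU: pen up
  BK 9: (-3.728,-6.728) -> (-10.092,-13.092) [heading=45, move]
  PU: pen up
  -- iteration 4/6 --
  PU: pen up
  BK 9: (-10.092,-13.092) -> (-16.456,-19.456) [heading=45, move]
  PU: pen up
  -- iteration 5/6 --
  PU: pen up
  BK 9: (-16.456,-19.456) -> (-22.82,-25.82) [heading=45, move]
  PU: pen up
  -- iteration 6/6 --
  PU: pen up
  BK 9: (-22.82,-25.82) -> (-29.184,-32.184) [heading=45, move]
  PU: pen up
]
FD 18: (-29.184,-32.184) -> (-16.456,-19.456) [heading=45, move]
Final: pos=(-16.456,-19.456), heading=45, 0 segment(s) drawn
Segments drawn: 0

Answer: 0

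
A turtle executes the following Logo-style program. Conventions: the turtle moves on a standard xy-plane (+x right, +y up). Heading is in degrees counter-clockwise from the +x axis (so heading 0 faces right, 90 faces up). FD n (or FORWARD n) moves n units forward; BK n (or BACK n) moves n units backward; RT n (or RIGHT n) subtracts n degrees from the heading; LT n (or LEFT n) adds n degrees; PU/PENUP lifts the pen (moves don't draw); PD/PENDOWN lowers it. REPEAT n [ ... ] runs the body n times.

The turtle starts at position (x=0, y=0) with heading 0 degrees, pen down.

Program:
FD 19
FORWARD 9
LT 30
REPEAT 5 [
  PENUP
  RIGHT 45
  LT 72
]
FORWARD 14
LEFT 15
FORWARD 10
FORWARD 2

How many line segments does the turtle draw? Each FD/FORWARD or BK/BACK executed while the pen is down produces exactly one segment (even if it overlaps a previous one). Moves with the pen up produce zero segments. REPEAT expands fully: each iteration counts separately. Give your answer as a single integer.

Executing turtle program step by step:
Start: pos=(0,0), heading=0, pen down
FD 19: (0,0) -> (19,0) [heading=0, draw]
FD 9: (19,0) -> (28,0) [heading=0, draw]
LT 30: heading 0 -> 30
REPEAT 5 [
  -- iteration 1/5 --
  PU: pen up
  RT 45: heading 30 -> 345
  LT 72: heading 345 -> 57
  -- iteration 2/5 --
  PU: pen up
  RT 45: heading 57 -> 12
  LT 72: heading 12 -> 84
  -- iteration 3/5 --
  PU: pen up
  RT 45: heading 84 -> 39
  LT 72: heading 39 -> 111
  -- iteration 4/5 --
  PU: pen up
  RT 45: heading 111 -> 66
  LT 72: heading 66 -> 138
  -- iteration 5/5 --
  PU: pen up
  RT 45: heading 138 -> 93
  LT 72: heading 93 -> 165
]
FD 14: (28,0) -> (14.477,3.623) [heading=165, move]
LT 15: heading 165 -> 180
FD 10: (14.477,3.623) -> (4.477,3.623) [heading=180, move]
FD 2: (4.477,3.623) -> (2.477,3.623) [heading=180, move]
Final: pos=(2.477,3.623), heading=180, 2 segment(s) drawn
Segments drawn: 2

Answer: 2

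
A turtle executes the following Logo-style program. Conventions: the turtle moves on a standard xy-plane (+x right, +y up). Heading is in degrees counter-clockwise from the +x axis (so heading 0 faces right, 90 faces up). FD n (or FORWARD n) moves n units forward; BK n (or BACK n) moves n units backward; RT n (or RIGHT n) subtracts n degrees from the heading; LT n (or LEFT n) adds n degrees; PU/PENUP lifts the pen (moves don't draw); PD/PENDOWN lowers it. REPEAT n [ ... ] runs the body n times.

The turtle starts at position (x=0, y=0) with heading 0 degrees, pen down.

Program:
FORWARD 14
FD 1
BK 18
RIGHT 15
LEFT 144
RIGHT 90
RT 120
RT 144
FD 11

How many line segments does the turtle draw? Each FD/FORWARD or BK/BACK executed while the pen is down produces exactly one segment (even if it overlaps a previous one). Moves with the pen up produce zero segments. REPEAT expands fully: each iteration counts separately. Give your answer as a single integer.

Answer: 4

Derivation:
Executing turtle program step by step:
Start: pos=(0,0), heading=0, pen down
FD 14: (0,0) -> (14,0) [heading=0, draw]
FD 1: (14,0) -> (15,0) [heading=0, draw]
BK 18: (15,0) -> (-3,0) [heading=0, draw]
RT 15: heading 0 -> 345
LT 144: heading 345 -> 129
RT 90: heading 129 -> 39
RT 120: heading 39 -> 279
RT 144: heading 279 -> 135
FD 11: (-3,0) -> (-10.778,7.778) [heading=135, draw]
Final: pos=(-10.778,7.778), heading=135, 4 segment(s) drawn
Segments drawn: 4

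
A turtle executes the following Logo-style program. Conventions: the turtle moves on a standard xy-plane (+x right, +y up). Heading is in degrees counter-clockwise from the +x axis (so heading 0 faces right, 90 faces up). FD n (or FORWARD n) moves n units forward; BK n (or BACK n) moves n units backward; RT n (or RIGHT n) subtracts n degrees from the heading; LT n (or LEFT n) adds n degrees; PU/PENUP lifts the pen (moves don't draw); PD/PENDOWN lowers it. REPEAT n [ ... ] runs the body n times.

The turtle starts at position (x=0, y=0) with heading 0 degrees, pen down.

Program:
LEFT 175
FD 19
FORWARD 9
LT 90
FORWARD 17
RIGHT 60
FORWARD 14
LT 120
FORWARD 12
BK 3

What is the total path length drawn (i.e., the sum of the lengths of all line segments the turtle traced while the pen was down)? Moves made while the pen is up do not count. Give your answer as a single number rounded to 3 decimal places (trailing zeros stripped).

Answer: 74

Derivation:
Executing turtle program step by step:
Start: pos=(0,0), heading=0, pen down
LT 175: heading 0 -> 175
FD 19: (0,0) -> (-18.928,1.656) [heading=175, draw]
FD 9: (-18.928,1.656) -> (-27.893,2.44) [heading=175, draw]
LT 90: heading 175 -> 265
FD 17: (-27.893,2.44) -> (-29.375,-14.495) [heading=265, draw]
RT 60: heading 265 -> 205
FD 14: (-29.375,-14.495) -> (-42.063,-20.412) [heading=205, draw]
LT 120: heading 205 -> 325
FD 12: (-42.063,-20.412) -> (-32.234,-27.295) [heading=325, draw]
BK 3: (-32.234,-27.295) -> (-34.691,-25.574) [heading=325, draw]
Final: pos=(-34.691,-25.574), heading=325, 6 segment(s) drawn

Segment lengths:
  seg 1: (0,0) -> (-18.928,1.656), length = 19
  seg 2: (-18.928,1.656) -> (-27.893,2.44), length = 9
  seg 3: (-27.893,2.44) -> (-29.375,-14.495), length = 17
  seg 4: (-29.375,-14.495) -> (-42.063,-20.412), length = 14
  seg 5: (-42.063,-20.412) -> (-32.234,-27.295), length = 12
  seg 6: (-32.234,-27.295) -> (-34.691,-25.574), length = 3
Total = 74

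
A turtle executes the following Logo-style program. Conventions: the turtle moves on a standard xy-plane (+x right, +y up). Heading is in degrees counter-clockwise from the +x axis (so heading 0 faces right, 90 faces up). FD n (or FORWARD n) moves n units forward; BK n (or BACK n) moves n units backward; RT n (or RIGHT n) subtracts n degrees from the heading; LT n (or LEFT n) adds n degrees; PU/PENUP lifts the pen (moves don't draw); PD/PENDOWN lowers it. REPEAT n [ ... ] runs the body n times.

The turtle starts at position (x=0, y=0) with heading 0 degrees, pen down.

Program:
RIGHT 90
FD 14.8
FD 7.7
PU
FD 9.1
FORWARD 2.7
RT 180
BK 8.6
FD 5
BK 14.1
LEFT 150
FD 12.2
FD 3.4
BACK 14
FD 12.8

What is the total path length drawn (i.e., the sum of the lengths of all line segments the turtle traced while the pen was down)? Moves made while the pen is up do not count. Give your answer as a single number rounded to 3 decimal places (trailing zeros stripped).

Answer: 22.5

Derivation:
Executing turtle program step by step:
Start: pos=(0,0), heading=0, pen down
RT 90: heading 0 -> 270
FD 14.8: (0,0) -> (0,-14.8) [heading=270, draw]
FD 7.7: (0,-14.8) -> (0,-22.5) [heading=270, draw]
PU: pen up
FD 9.1: (0,-22.5) -> (0,-31.6) [heading=270, move]
FD 2.7: (0,-31.6) -> (0,-34.3) [heading=270, move]
RT 180: heading 270 -> 90
BK 8.6: (0,-34.3) -> (0,-42.9) [heading=90, move]
FD 5: (0,-42.9) -> (0,-37.9) [heading=90, move]
BK 14.1: (0,-37.9) -> (0,-52) [heading=90, move]
LT 150: heading 90 -> 240
FD 12.2: (0,-52) -> (-6.1,-62.566) [heading=240, move]
FD 3.4: (-6.1,-62.566) -> (-7.8,-65.51) [heading=240, move]
BK 14: (-7.8,-65.51) -> (-0.8,-53.386) [heading=240, move]
FD 12.8: (-0.8,-53.386) -> (-7.2,-64.471) [heading=240, move]
Final: pos=(-7.2,-64.471), heading=240, 2 segment(s) drawn

Segment lengths:
  seg 1: (0,0) -> (0,-14.8), length = 14.8
  seg 2: (0,-14.8) -> (0,-22.5), length = 7.7
Total = 22.5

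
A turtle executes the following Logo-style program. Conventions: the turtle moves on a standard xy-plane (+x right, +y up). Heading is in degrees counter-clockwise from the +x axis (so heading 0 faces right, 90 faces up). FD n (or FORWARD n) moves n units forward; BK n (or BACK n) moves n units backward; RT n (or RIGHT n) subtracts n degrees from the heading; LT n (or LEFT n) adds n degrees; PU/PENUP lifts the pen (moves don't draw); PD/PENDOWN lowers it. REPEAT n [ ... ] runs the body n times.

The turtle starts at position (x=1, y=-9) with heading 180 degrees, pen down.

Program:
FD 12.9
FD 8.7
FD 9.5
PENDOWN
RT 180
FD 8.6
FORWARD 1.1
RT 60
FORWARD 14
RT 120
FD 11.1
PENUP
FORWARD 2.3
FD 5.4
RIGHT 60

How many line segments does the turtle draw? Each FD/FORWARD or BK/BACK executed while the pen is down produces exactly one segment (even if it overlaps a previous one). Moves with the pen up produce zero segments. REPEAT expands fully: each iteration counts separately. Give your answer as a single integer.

Answer: 7

Derivation:
Executing turtle program step by step:
Start: pos=(1,-9), heading=180, pen down
FD 12.9: (1,-9) -> (-11.9,-9) [heading=180, draw]
FD 8.7: (-11.9,-9) -> (-20.6,-9) [heading=180, draw]
FD 9.5: (-20.6,-9) -> (-30.1,-9) [heading=180, draw]
PD: pen down
RT 180: heading 180 -> 0
FD 8.6: (-30.1,-9) -> (-21.5,-9) [heading=0, draw]
FD 1.1: (-21.5,-9) -> (-20.4,-9) [heading=0, draw]
RT 60: heading 0 -> 300
FD 14: (-20.4,-9) -> (-13.4,-21.124) [heading=300, draw]
RT 120: heading 300 -> 180
FD 11.1: (-13.4,-21.124) -> (-24.5,-21.124) [heading=180, draw]
PU: pen up
FD 2.3: (-24.5,-21.124) -> (-26.8,-21.124) [heading=180, move]
FD 5.4: (-26.8,-21.124) -> (-32.2,-21.124) [heading=180, move]
RT 60: heading 180 -> 120
Final: pos=(-32.2,-21.124), heading=120, 7 segment(s) drawn
Segments drawn: 7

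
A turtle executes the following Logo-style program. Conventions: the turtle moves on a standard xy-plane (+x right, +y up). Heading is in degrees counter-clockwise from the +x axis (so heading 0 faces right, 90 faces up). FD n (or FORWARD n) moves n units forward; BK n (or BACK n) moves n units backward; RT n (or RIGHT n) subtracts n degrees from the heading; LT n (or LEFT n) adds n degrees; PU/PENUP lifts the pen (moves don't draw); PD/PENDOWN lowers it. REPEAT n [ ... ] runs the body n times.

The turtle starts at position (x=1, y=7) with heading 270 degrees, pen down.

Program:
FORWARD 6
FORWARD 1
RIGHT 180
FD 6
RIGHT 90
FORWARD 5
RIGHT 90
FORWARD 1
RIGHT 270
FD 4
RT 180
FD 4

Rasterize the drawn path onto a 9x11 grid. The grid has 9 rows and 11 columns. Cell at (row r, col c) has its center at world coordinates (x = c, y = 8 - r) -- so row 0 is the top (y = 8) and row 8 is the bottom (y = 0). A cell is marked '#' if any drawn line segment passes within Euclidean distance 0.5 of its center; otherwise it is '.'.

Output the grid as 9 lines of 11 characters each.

Answer: ...........
.#.........
.######....
.#....#####
.#.........
.#.........
.#.........
.#.........
.#.........

Derivation:
Segment 0: (1,7) -> (1,1)
Segment 1: (1,1) -> (1,0)
Segment 2: (1,0) -> (1,6)
Segment 3: (1,6) -> (6,6)
Segment 4: (6,6) -> (6,5)
Segment 5: (6,5) -> (10,5)
Segment 6: (10,5) -> (6,5)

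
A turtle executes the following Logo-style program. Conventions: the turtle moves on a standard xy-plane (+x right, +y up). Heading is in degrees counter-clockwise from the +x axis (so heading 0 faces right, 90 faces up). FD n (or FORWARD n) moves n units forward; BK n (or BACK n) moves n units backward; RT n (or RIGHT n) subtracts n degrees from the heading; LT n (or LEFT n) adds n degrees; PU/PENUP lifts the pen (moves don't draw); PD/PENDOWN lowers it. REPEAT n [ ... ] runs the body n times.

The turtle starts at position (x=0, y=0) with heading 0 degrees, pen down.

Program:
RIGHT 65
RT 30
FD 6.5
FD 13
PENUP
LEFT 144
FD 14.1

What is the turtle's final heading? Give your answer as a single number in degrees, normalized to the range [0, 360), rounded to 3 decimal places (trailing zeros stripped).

Answer: 49

Derivation:
Executing turtle program step by step:
Start: pos=(0,0), heading=0, pen down
RT 65: heading 0 -> 295
RT 30: heading 295 -> 265
FD 6.5: (0,0) -> (-0.567,-6.475) [heading=265, draw]
FD 13: (-0.567,-6.475) -> (-1.7,-19.426) [heading=265, draw]
PU: pen up
LT 144: heading 265 -> 49
FD 14.1: (-1.7,-19.426) -> (7.551,-8.784) [heading=49, move]
Final: pos=(7.551,-8.784), heading=49, 2 segment(s) drawn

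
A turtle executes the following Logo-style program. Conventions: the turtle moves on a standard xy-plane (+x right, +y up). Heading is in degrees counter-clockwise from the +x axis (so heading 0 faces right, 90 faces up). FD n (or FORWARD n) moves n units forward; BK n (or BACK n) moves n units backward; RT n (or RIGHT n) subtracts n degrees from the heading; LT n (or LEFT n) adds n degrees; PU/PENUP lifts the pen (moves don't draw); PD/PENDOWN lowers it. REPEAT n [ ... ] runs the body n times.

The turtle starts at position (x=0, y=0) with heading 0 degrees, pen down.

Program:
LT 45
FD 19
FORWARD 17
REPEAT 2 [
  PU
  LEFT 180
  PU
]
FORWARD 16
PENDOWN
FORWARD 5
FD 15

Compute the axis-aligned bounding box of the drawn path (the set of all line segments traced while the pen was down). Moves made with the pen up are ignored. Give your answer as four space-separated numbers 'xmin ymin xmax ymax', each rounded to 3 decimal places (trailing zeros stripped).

Answer: 0 0 50.912 50.912

Derivation:
Executing turtle program step by step:
Start: pos=(0,0), heading=0, pen down
LT 45: heading 0 -> 45
FD 19: (0,0) -> (13.435,13.435) [heading=45, draw]
FD 17: (13.435,13.435) -> (25.456,25.456) [heading=45, draw]
REPEAT 2 [
  -- iteration 1/2 --
  PU: pen up
  LT 180: heading 45 -> 225
  PU: pen up
  -- iteration 2/2 --
  PU: pen up
  LT 180: heading 225 -> 45
  PU: pen up
]
FD 16: (25.456,25.456) -> (36.77,36.77) [heading=45, move]
PD: pen down
FD 5: (36.77,36.77) -> (40.305,40.305) [heading=45, draw]
FD 15: (40.305,40.305) -> (50.912,50.912) [heading=45, draw]
Final: pos=(50.912,50.912), heading=45, 4 segment(s) drawn

Segment endpoints: x in {0, 13.435, 25.456, 36.77, 40.305, 50.912}, y in {0, 13.435, 25.456, 36.77, 40.305, 50.912}
xmin=0, ymin=0, xmax=50.912, ymax=50.912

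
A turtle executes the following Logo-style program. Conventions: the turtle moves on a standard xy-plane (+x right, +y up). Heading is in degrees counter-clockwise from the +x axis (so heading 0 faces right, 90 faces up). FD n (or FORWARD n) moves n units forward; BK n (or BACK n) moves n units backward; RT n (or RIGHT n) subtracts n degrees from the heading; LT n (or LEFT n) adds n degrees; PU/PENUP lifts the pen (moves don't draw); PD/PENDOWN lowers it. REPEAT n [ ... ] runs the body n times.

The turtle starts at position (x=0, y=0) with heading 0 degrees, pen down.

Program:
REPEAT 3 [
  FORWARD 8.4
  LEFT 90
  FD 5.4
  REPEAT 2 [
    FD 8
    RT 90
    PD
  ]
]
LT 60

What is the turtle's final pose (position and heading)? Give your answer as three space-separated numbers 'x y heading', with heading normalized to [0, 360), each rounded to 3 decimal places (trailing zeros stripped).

Executing turtle program step by step:
Start: pos=(0,0), heading=0, pen down
REPEAT 3 [
  -- iteration 1/3 --
  FD 8.4: (0,0) -> (8.4,0) [heading=0, draw]
  LT 90: heading 0 -> 90
  FD 5.4: (8.4,0) -> (8.4,5.4) [heading=90, draw]
  REPEAT 2 [
    -- iteration 1/2 --
    FD 8: (8.4,5.4) -> (8.4,13.4) [heading=90, draw]
    RT 90: heading 90 -> 0
    PD: pen down
    -- iteration 2/2 --
    FD 8: (8.4,13.4) -> (16.4,13.4) [heading=0, draw]
    RT 90: heading 0 -> 270
    PD: pen down
  ]
  -- iteration 2/3 --
  FD 8.4: (16.4,13.4) -> (16.4,5) [heading=270, draw]
  LT 90: heading 270 -> 0
  FD 5.4: (16.4,5) -> (21.8,5) [heading=0, draw]
  REPEAT 2 [
    -- iteration 1/2 --
    FD 8: (21.8,5) -> (29.8,5) [heading=0, draw]
    RT 90: heading 0 -> 270
    PD: pen down
    -- iteration 2/2 --
    FD 8: (29.8,5) -> (29.8,-3) [heading=270, draw]
    RT 90: heading 270 -> 180
    PD: pen down
  ]
  -- iteration 3/3 --
  FD 8.4: (29.8,-3) -> (21.4,-3) [heading=180, draw]
  LT 90: heading 180 -> 270
  FD 5.4: (21.4,-3) -> (21.4,-8.4) [heading=270, draw]
  REPEAT 2 [
    -- iteration 1/2 --
    FD 8: (21.4,-8.4) -> (21.4,-16.4) [heading=270, draw]
    RT 90: heading 270 -> 180
    PD: pen down
    -- iteration 2/2 --
    FD 8: (21.4,-16.4) -> (13.4,-16.4) [heading=180, draw]
    RT 90: heading 180 -> 90
    PD: pen down
  ]
]
LT 60: heading 90 -> 150
Final: pos=(13.4,-16.4), heading=150, 12 segment(s) drawn

Answer: 13.4 -16.4 150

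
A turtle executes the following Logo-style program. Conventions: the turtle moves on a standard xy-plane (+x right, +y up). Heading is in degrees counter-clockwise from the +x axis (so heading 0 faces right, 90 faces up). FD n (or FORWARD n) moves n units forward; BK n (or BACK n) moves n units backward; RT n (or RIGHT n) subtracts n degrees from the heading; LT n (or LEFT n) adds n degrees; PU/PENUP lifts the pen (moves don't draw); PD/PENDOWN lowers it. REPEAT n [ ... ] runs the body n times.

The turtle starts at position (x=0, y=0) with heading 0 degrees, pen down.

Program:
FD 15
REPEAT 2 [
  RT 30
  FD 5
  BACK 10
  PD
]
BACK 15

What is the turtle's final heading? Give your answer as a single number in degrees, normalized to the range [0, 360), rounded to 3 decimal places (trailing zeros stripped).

Answer: 300

Derivation:
Executing turtle program step by step:
Start: pos=(0,0), heading=0, pen down
FD 15: (0,0) -> (15,0) [heading=0, draw]
REPEAT 2 [
  -- iteration 1/2 --
  RT 30: heading 0 -> 330
  FD 5: (15,0) -> (19.33,-2.5) [heading=330, draw]
  BK 10: (19.33,-2.5) -> (10.67,2.5) [heading=330, draw]
  PD: pen down
  -- iteration 2/2 --
  RT 30: heading 330 -> 300
  FD 5: (10.67,2.5) -> (13.17,-1.83) [heading=300, draw]
  BK 10: (13.17,-1.83) -> (8.17,6.83) [heading=300, draw]
  PD: pen down
]
BK 15: (8.17,6.83) -> (0.67,19.821) [heading=300, draw]
Final: pos=(0.67,19.821), heading=300, 6 segment(s) drawn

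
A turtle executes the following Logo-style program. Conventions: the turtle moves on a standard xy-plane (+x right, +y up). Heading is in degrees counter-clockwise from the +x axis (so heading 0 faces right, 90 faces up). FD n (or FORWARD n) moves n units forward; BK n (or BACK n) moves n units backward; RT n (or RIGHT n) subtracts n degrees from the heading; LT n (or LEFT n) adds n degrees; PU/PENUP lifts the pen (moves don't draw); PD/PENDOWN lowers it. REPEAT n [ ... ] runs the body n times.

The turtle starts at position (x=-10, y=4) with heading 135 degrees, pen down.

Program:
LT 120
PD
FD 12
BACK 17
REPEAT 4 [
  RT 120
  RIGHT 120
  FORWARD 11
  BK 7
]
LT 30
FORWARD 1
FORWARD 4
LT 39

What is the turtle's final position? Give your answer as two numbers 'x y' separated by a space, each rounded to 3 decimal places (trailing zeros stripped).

Answer: -1.307 13.4

Derivation:
Executing turtle program step by step:
Start: pos=(-10,4), heading=135, pen down
LT 120: heading 135 -> 255
PD: pen down
FD 12: (-10,4) -> (-13.106,-7.591) [heading=255, draw]
BK 17: (-13.106,-7.591) -> (-8.706,8.83) [heading=255, draw]
REPEAT 4 [
  -- iteration 1/4 --
  RT 120: heading 255 -> 135
  RT 120: heading 135 -> 15
  FD 11: (-8.706,8.83) -> (1.919,11.677) [heading=15, draw]
  BK 7: (1.919,11.677) -> (-4.842,9.865) [heading=15, draw]
  -- iteration 2/4 --
  RT 120: heading 15 -> 255
  RT 120: heading 255 -> 135
  FD 11: (-4.842,9.865) -> (-12.62,17.643) [heading=135, draw]
  BK 7: (-12.62,17.643) -> (-7.671,12.693) [heading=135, draw]
  -- iteration 3/4 --
  RT 120: heading 135 -> 15
  RT 120: heading 15 -> 255
  FD 11: (-7.671,12.693) -> (-10.518,2.068) [heading=255, draw]
  BK 7: (-10.518,2.068) -> (-8.706,8.83) [heading=255, draw]
  -- iteration 4/4 --
  RT 120: heading 255 -> 135
  RT 120: heading 135 -> 15
  FD 11: (-8.706,8.83) -> (1.919,11.677) [heading=15, draw]
  BK 7: (1.919,11.677) -> (-4.842,9.865) [heading=15, draw]
]
LT 30: heading 15 -> 45
FD 1: (-4.842,9.865) -> (-4.135,10.572) [heading=45, draw]
FD 4: (-4.135,10.572) -> (-1.307,13.4) [heading=45, draw]
LT 39: heading 45 -> 84
Final: pos=(-1.307,13.4), heading=84, 12 segment(s) drawn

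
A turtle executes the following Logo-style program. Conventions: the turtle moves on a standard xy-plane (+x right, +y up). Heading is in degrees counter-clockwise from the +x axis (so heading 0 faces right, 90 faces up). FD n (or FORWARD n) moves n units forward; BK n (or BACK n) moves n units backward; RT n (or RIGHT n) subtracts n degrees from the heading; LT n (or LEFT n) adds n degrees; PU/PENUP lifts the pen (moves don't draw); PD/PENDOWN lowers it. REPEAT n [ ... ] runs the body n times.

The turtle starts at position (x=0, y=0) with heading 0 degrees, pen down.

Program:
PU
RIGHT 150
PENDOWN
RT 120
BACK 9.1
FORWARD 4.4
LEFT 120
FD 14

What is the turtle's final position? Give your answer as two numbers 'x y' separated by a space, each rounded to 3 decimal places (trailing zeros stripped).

Answer: -12.124 -11.7

Derivation:
Executing turtle program step by step:
Start: pos=(0,0), heading=0, pen down
PU: pen up
RT 150: heading 0 -> 210
PD: pen down
RT 120: heading 210 -> 90
BK 9.1: (0,0) -> (0,-9.1) [heading=90, draw]
FD 4.4: (0,-9.1) -> (0,-4.7) [heading=90, draw]
LT 120: heading 90 -> 210
FD 14: (0,-4.7) -> (-12.124,-11.7) [heading=210, draw]
Final: pos=(-12.124,-11.7), heading=210, 3 segment(s) drawn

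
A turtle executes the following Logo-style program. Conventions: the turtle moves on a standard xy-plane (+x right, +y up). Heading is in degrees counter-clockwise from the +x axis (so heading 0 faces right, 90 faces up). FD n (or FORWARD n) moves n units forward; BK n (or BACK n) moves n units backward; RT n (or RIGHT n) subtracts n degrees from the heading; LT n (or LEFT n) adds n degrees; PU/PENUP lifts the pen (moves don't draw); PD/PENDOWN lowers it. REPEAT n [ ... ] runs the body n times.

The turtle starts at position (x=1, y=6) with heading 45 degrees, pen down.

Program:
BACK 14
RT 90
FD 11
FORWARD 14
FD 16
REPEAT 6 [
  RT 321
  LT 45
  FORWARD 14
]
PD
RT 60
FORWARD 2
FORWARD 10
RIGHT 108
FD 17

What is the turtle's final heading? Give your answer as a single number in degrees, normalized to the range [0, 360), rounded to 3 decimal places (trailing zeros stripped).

Answer: 291

Derivation:
Executing turtle program step by step:
Start: pos=(1,6), heading=45, pen down
BK 14: (1,6) -> (-8.899,-3.899) [heading=45, draw]
RT 90: heading 45 -> 315
FD 11: (-8.899,-3.899) -> (-1.121,-11.678) [heading=315, draw]
FD 14: (-1.121,-11.678) -> (8.778,-21.577) [heading=315, draw]
FD 16: (8.778,-21.577) -> (20.092,-32.891) [heading=315, draw]
REPEAT 6 [
  -- iteration 1/6 --
  RT 321: heading 315 -> 354
  LT 45: heading 354 -> 39
  FD 14: (20.092,-32.891) -> (30.972,-24.08) [heading=39, draw]
  -- iteration 2/6 --
  RT 321: heading 39 -> 78
  LT 45: heading 78 -> 123
  FD 14: (30.972,-24.08) -> (23.347,-12.339) [heading=123, draw]
  -- iteration 3/6 --
  RT 321: heading 123 -> 162
  LT 45: heading 162 -> 207
  FD 14: (23.347,-12.339) -> (10.873,-18.695) [heading=207, draw]
  -- iteration 4/6 --
  RT 321: heading 207 -> 246
  LT 45: heading 246 -> 291
  FD 14: (10.873,-18.695) -> (15.89,-31.765) [heading=291, draw]
  -- iteration 5/6 --
  RT 321: heading 291 -> 330
  LT 45: heading 330 -> 15
  FD 14: (15.89,-31.765) -> (29.413,-28.142) [heading=15, draw]
  -- iteration 6/6 --
  RT 321: heading 15 -> 54
  LT 45: heading 54 -> 99
  FD 14: (29.413,-28.142) -> (27.223,-14.314) [heading=99, draw]
]
PD: pen down
RT 60: heading 99 -> 39
FD 2: (27.223,-14.314) -> (28.777,-13.055) [heading=39, draw]
FD 10: (28.777,-13.055) -> (36.549,-6.762) [heading=39, draw]
RT 108: heading 39 -> 291
FD 17: (36.549,-6.762) -> (42.641,-22.633) [heading=291, draw]
Final: pos=(42.641,-22.633), heading=291, 13 segment(s) drawn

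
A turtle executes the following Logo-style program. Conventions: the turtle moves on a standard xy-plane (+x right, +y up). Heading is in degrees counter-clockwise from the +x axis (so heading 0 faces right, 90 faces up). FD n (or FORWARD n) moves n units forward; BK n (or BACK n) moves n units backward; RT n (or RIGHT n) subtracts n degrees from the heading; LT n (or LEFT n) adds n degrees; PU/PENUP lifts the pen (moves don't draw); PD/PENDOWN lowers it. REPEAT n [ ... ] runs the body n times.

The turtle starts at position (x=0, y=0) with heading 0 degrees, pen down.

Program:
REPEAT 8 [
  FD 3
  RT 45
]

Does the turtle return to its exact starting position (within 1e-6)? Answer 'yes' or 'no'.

Executing turtle program step by step:
Start: pos=(0,0), heading=0, pen down
REPEAT 8 [
  -- iteration 1/8 --
  FD 3: (0,0) -> (3,0) [heading=0, draw]
  RT 45: heading 0 -> 315
  -- iteration 2/8 --
  FD 3: (3,0) -> (5.121,-2.121) [heading=315, draw]
  RT 45: heading 315 -> 270
  -- iteration 3/8 --
  FD 3: (5.121,-2.121) -> (5.121,-5.121) [heading=270, draw]
  RT 45: heading 270 -> 225
  -- iteration 4/8 --
  FD 3: (5.121,-5.121) -> (3,-7.243) [heading=225, draw]
  RT 45: heading 225 -> 180
  -- iteration 5/8 --
  FD 3: (3,-7.243) -> (0,-7.243) [heading=180, draw]
  RT 45: heading 180 -> 135
  -- iteration 6/8 --
  FD 3: (0,-7.243) -> (-2.121,-5.121) [heading=135, draw]
  RT 45: heading 135 -> 90
  -- iteration 7/8 --
  FD 3: (-2.121,-5.121) -> (-2.121,-2.121) [heading=90, draw]
  RT 45: heading 90 -> 45
  -- iteration 8/8 --
  FD 3: (-2.121,-2.121) -> (0,0) [heading=45, draw]
  RT 45: heading 45 -> 0
]
Final: pos=(0,0), heading=0, 8 segment(s) drawn

Start position: (0, 0)
Final position: (0, 0)
Distance = 0; < 1e-6 -> CLOSED

Answer: yes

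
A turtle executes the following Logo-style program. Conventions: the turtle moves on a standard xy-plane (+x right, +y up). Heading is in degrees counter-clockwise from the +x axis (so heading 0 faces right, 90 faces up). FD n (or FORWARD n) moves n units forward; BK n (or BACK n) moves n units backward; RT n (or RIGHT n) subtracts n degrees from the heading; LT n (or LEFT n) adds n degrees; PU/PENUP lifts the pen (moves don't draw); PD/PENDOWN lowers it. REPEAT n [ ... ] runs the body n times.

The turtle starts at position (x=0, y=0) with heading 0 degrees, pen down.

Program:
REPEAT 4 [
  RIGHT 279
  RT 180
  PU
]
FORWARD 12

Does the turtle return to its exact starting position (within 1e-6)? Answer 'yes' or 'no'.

Executing turtle program step by step:
Start: pos=(0,0), heading=0, pen down
REPEAT 4 [
  -- iteration 1/4 --
  RT 279: heading 0 -> 81
  RT 180: heading 81 -> 261
  PU: pen up
  -- iteration 2/4 --
  RT 279: heading 261 -> 342
  RT 180: heading 342 -> 162
  PU: pen up
  -- iteration 3/4 --
  RT 279: heading 162 -> 243
  RT 180: heading 243 -> 63
  PU: pen up
  -- iteration 4/4 --
  RT 279: heading 63 -> 144
  RT 180: heading 144 -> 324
  PU: pen up
]
FD 12: (0,0) -> (9.708,-7.053) [heading=324, move]
Final: pos=(9.708,-7.053), heading=324, 0 segment(s) drawn

Start position: (0, 0)
Final position: (9.708, -7.053)
Distance = 12; >= 1e-6 -> NOT closed

Answer: no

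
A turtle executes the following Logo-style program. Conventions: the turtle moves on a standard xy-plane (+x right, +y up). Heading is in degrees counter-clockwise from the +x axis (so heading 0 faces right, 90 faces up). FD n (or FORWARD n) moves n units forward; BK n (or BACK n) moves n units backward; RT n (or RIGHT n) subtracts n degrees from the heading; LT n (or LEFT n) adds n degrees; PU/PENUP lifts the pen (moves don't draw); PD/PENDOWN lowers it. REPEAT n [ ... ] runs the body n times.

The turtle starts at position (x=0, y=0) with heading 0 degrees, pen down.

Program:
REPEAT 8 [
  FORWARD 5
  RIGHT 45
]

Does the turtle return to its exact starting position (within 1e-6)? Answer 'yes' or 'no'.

Executing turtle program step by step:
Start: pos=(0,0), heading=0, pen down
REPEAT 8 [
  -- iteration 1/8 --
  FD 5: (0,0) -> (5,0) [heading=0, draw]
  RT 45: heading 0 -> 315
  -- iteration 2/8 --
  FD 5: (5,0) -> (8.536,-3.536) [heading=315, draw]
  RT 45: heading 315 -> 270
  -- iteration 3/8 --
  FD 5: (8.536,-3.536) -> (8.536,-8.536) [heading=270, draw]
  RT 45: heading 270 -> 225
  -- iteration 4/8 --
  FD 5: (8.536,-8.536) -> (5,-12.071) [heading=225, draw]
  RT 45: heading 225 -> 180
  -- iteration 5/8 --
  FD 5: (5,-12.071) -> (0,-12.071) [heading=180, draw]
  RT 45: heading 180 -> 135
  -- iteration 6/8 --
  FD 5: (0,-12.071) -> (-3.536,-8.536) [heading=135, draw]
  RT 45: heading 135 -> 90
  -- iteration 7/8 --
  FD 5: (-3.536,-8.536) -> (-3.536,-3.536) [heading=90, draw]
  RT 45: heading 90 -> 45
  -- iteration 8/8 --
  FD 5: (-3.536,-3.536) -> (0,0) [heading=45, draw]
  RT 45: heading 45 -> 0
]
Final: pos=(0,0), heading=0, 8 segment(s) drawn

Start position: (0, 0)
Final position: (0, 0)
Distance = 0; < 1e-6 -> CLOSED

Answer: yes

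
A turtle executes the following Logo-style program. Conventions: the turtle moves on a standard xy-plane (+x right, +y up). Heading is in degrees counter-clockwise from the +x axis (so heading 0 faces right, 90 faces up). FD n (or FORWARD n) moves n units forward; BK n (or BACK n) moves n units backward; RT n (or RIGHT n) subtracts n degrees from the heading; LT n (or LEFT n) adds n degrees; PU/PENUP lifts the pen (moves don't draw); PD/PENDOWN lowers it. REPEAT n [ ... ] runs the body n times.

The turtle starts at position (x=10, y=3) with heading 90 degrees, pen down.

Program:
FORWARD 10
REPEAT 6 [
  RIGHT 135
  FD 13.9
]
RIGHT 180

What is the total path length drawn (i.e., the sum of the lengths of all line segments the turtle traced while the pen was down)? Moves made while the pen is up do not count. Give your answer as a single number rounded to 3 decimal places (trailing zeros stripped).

Answer: 93.4

Derivation:
Executing turtle program step by step:
Start: pos=(10,3), heading=90, pen down
FD 10: (10,3) -> (10,13) [heading=90, draw]
REPEAT 6 [
  -- iteration 1/6 --
  RT 135: heading 90 -> 315
  FD 13.9: (10,13) -> (19.829,3.171) [heading=315, draw]
  -- iteration 2/6 --
  RT 135: heading 315 -> 180
  FD 13.9: (19.829,3.171) -> (5.929,3.171) [heading=180, draw]
  -- iteration 3/6 --
  RT 135: heading 180 -> 45
  FD 13.9: (5.929,3.171) -> (15.758,13) [heading=45, draw]
  -- iteration 4/6 --
  RT 135: heading 45 -> 270
  FD 13.9: (15.758,13) -> (15.758,-0.9) [heading=270, draw]
  -- iteration 5/6 --
  RT 135: heading 270 -> 135
  FD 13.9: (15.758,-0.9) -> (5.929,8.929) [heading=135, draw]
  -- iteration 6/6 --
  RT 135: heading 135 -> 0
  FD 13.9: (5.929,8.929) -> (19.829,8.929) [heading=0, draw]
]
RT 180: heading 0 -> 180
Final: pos=(19.829,8.929), heading=180, 7 segment(s) drawn

Segment lengths:
  seg 1: (10,3) -> (10,13), length = 10
  seg 2: (10,13) -> (19.829,3.171), length = 13.9
  seg 3: (19.829,3.171) -> (5.929,3.171), length = 13.9
  seg 4: (5.929,3.171) -> (15.758,13), length = 13.9
  seg 5: (15.758,13) -> (15.758,-0.9), length = 13.9
  seg 6: (15.758,-0.9) -> (5.929,8.929), length = 13.9
  seg 7: (5.929,8.929) -> (19.829,8.929), length = 13.9
Total = 93.4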